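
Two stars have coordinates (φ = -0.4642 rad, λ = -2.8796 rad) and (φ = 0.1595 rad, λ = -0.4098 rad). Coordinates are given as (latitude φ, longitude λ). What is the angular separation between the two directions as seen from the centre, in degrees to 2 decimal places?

Let φ₁ = -0.4642 rad, φ₂ = 0.1595 rad, and Δλ = 2.4698 rad.
cos c = sin φ₁ sin φ₂ + cos φ₁ cos φ₂ cos Δλ = (-0.4477)(0.1588) + (0.8942)(0.9873)(-0.7827) = -0.76210,
so c = arccos(-0.76210) = 2.43735 rad.
So the angular separation is 139.65°.

139.65°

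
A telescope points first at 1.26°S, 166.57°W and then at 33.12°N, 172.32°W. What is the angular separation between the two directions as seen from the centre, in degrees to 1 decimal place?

34.8°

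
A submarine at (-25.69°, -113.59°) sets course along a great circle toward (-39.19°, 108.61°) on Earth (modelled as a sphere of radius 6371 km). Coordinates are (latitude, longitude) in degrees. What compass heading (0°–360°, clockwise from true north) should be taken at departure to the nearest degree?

With φ₁ = -0.4484, φ₂ = -0.6840, Δλ = -2.4051 rad, the forward-azimuth formula gives
θ = atan2( sin Δλ cos φ₂ , cos φ₁ sin φ₂ − sin φ₁ cos φ₂ cos Δλ ) = atan2(-0.5206, -0.8183) = -147.54°.
Adding 360° brings this into [0°, 360°): 212°.

212°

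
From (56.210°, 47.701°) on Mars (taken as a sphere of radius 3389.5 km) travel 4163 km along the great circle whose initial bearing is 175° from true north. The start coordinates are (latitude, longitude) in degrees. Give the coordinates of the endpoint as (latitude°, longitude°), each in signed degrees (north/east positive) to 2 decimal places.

Angular distance δ = d/R = 4163/3389.5 = 1.22820 rad; initial bearing θ = 3.0543 rad.
sin φ₂ = sin φ₁ cos δ + cos φ₁ sin δ cos θ = (0.8311)(0.3359) + (0.5562)(0.9419)(-0.9962) = -0.2427, so φ₂ = -14.04°.
Δλ = atan2(sin θ sin δ cos φ₁, cos δ − sin φ₁ sin φ₂) = atan2(0.0457, 0.5376) = 4.854°.
λ₂ = 47.701° + 4.854° = 52.56°.

-14.04°, 52.56°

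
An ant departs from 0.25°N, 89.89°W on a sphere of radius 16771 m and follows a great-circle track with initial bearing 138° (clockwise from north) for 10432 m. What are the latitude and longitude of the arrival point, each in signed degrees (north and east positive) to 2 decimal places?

Angular distance δ = d/R = 10432/16771 = 0.62203 rad; initial bearing θ = 2.4086 rad.
sin φ₂ = sin φ₁ cos δ + cos φ₁ sin δ cos θ = (0.0044)(0.8127) + (1.0000)(0.5827)(-0.7431) = -0.4295, so φ₂ = -25.43°.
Δλ = atan2(sin θ sin δ cos φ₁, cos δ − sin φ₁ sin φ₂) = atan2(0.3899, 0.8146) = 25.578°.
λ₂ = -89.890° + 25.578° = -64.31°.

-25.43°, -64.31°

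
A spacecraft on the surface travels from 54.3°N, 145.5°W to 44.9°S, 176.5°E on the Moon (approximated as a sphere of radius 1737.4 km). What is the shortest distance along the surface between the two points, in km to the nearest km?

3164 km

Let φ₁ = 0.9477 rad, φ₂ = -0.7837 rad, and Δλ = -0.6632 rad.
cos c = sin φ₁ sin φ₂ + cos φ₁ cos φ₂ cos Δλ = (0.8121)(-0.7059) + (0.5835)(0.7083)(0.7880) = -0.24751,
so c = arccos(-0.24751) = 1.82090 rad.
Distance = R·c = 1737.4 × 1.8209 ≈ 3164 km.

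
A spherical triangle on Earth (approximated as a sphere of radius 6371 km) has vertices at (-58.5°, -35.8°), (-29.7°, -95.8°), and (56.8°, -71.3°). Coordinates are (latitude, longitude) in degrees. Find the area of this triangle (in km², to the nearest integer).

36860930 km²

Side lengths (central angles): a = 1.5526, b = 2.0721, c = 0.8640 rad; semiperimeter s = 2.2443.
By l'Huilier's theorem, tan(E/4) = √[tan(s/2) tan((s−a)/2) tan((s−b)/2) tan((s−c)/2)], giving spherical excess E = 0.9081 rad.
Area = E·R² = 0.9081 × (6371)² ≈ 36860930 km².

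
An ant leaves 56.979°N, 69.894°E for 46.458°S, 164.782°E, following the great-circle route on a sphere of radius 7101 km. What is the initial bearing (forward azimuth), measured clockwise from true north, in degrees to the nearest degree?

117°

With φ₁ = 0.9945, φ₂ = -0.8108, Δλ = 1.6561 rad, the forward-azimuth formula gives
θ = atan2( sin Δλ cos φ₂ , cos φ₁ sin φ₂ − sin φ₁ cos φ₂ cos Δλ ) = atan2(0.6864, -0.3458) = 116.74°.
So the initial bearing is 117°.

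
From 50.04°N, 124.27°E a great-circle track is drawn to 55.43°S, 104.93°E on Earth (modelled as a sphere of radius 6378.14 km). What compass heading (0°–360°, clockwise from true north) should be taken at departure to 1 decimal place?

With φ₁ = 0.8734, φ₂ = -0.9674, Δλ = -0.3375 rad, the forward-azimuth formula gives
θ = atan2( sin Δλ cos φ₂ , cos φ₁ sin φ₂ − sin φ₁ cos φ₂ cos Δλ ) = atan2(-0.1879, -0.9392) = -168.69°.
Adding 360° brings this into [0°, 360°): 191.3°.

191.3°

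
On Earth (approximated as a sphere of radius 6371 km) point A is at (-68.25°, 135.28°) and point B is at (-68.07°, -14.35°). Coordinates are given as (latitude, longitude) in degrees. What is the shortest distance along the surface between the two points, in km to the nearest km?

4679 km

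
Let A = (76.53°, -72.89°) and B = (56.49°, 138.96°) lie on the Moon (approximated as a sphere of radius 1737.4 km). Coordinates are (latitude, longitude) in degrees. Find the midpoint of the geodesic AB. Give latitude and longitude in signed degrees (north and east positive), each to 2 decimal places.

78.27°, 158.10°

The central angle between A and B is δ = 0.7931 rad.
With f = 0.5, the slerp weights are sin((1−f)δ)/sin δ = 0.5421 and sin(fδ)/sin δ = 0.5421.
Weighted sum of the unit vectors: (0.5421)·(0.0685,-0.2226,0.9725) + (0.5421)·(-0.4164,0.3625,0.8338) = (-0.1886, 0.0758, 0.9791).
Converting back: φ = atan2(z, √(x²+y²)) = 78.27°, λ = atan2(y, x) = 158.10°.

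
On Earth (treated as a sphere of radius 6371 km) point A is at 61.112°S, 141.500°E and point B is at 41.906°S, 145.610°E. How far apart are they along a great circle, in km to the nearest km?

With latitudes φ₁ = -61.112°, φ₂ = -41.906° and longitude difference Δλ = 4.110°:
cos c = sin φ₁ sin φ₂ + cos φ₁ cos φ₂ cos Δλ = (-0.8756)(-0.6679) + (0.4831)(0.7442)(0.9974) = 0.94342,
so c = arccos(0.94342) = 0.33801 rad.
Distance = R·c = 6371 × 0.3380 ≈ 2153 km.

2153 km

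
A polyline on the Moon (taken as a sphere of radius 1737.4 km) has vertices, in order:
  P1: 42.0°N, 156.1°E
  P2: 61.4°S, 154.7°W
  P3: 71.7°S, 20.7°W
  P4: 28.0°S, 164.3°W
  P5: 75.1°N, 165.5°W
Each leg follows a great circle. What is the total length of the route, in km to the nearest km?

Leg P1→P2: central angle 1.9338 rad, distance 3359.7 km.
Leg P2→P3: central angle 0.7537 rad, distance 1309.5 km.
Leg P3→P4: central angle 1.3463 rad, distance 2339.1 km.
Leg P4→P5: central angle 1.7995 rad, distance 3126.4 km.
Total: 3359.7 + 1309.5 + 2339.1 + 3126.4 ≈ 10135 km.

10135 km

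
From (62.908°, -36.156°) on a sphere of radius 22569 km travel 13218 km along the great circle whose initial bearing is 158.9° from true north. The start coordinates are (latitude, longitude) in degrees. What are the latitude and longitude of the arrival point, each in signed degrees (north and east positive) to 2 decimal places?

30.47°, -22.81°

Angular distance δ = d/R = 13218/22569 = 0.58567 rad; initial bearing θ = 2.7733 rad.
sin φ₂ = sin φ₁ cos δ + cos φ₁ sin δ cos θ = (0.8903)(0.8333) + (0.4554)(0.5528)(-0.9330) = 0.5070, so φ₂ = 30.47°.
Δλ = atan2(sin θ sin δ cos φ₁, cos δ − sin φ₁ sin φ₂) = atan2(0.0906, 0.3819) = 13.348°.
λ₂ = -36.156° + 13.348° = -22.81°.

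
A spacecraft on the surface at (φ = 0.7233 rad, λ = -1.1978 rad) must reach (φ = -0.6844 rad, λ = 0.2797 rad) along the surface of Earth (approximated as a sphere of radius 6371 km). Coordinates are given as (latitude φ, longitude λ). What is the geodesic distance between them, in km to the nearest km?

12383 km

In radians: φ₁ = 0.7233, φ₂ = -0.6844, Δλ = 84.655° = 1.4775 rad.
cos c = sin φ₁ sin φ₂ + cos φ₁ cos φ₂ cos Δλ = (0.6619)(-0.6322) + (0.7496)(0.7748)(0.0932) = -0.36433,
so c = arccos(-0.36433) = 1.94371 rad.
Distance = R·c = 6371 × 1.9437 ≈ 12383 km.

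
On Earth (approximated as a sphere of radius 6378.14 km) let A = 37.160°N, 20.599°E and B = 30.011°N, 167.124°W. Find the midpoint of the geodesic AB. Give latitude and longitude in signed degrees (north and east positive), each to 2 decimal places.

Central angle δ = 1.9625 rad. Interpolating on the sphere with fraction f = 0.5:
P = [sin((1−f)δ)·A + sin(fδ)·B] / sin δ = 0.8993·A + 0.8993·B in Cartesian coordinates,
giving P = (-0.0883, 0.0786, 0.9930), i.e. latitude 83.21°, longitude 138.31°.

83.21°, 138.31°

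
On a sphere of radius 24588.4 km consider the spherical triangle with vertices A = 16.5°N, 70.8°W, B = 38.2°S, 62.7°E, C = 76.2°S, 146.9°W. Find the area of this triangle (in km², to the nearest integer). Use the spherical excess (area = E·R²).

1073273020 km²

Side lengths (central angles): a = 1.1179, b = 1.7935, c = 2.3383 rad; semiperimeter s = 2.6248.
By l'Huilier's theorem, tan(E/4) = √[tan(s/2) tan((s−a)/2) tan((s−b)/2) tan((s−c)/2)], giving spherical excess E = 1.7752 rad.
Area = E·R² = 1.7752 × (24588.4)² ≈ 1073273020 km².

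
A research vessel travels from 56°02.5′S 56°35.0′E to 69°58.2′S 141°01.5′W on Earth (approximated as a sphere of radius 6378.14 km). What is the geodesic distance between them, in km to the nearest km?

5939 km

With latitudes φ₁ = -56.042°, φ₂ = -69.970° and longitude difference Δλ = 162.392°:
cos c = sin φ₁ sin φ₂ + cos φ₁ cos φ₂ cos Δλ = (-0.8294)(-0.9395) + (0.5586)(0.3425)(-0.9531) = 0.59691,
so c = arccos(0.59691) = 0.93115 rad.
Distance = R·c = 6378.14 × 0.9311 ≈ 5939 km.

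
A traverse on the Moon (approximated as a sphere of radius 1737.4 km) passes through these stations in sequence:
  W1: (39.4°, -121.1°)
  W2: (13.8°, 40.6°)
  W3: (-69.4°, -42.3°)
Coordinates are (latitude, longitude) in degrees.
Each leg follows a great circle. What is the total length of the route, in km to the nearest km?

6809 km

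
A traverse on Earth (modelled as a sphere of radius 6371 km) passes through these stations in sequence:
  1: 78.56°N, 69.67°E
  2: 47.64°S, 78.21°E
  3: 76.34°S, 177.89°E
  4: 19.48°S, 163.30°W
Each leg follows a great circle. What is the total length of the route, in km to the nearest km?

25602 km

Leg 1→2: central angle 2.2044 rad, distance 14044.5 km.
Leg 2→3: central angle 0.8076 rad, distance 5144.9 km.
Leg 3→4: central angle 1.0065 rad, distance 6412.6 km.
Total: 14044.5 + 5144.9 + 6412.6 ≈ 25602 km.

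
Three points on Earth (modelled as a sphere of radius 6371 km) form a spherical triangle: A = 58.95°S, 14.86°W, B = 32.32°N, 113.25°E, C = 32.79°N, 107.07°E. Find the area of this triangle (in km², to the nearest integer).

Side lengths (central angles): a = 0.0913, b = 2.3368, c = 2.3848 rad; semiperimeter s = 2.4065.
By l'Huilier's theorem, tan(E/4) = √[tan(s/2) tan((s−a)/2) tan((s−b)/2) tan((s−c)/2)], giving spherical excess E = 0.1889 rad.
Area = E·R² = 0.1889 × (6371)² ≈ 7665921 km².

7665921 km²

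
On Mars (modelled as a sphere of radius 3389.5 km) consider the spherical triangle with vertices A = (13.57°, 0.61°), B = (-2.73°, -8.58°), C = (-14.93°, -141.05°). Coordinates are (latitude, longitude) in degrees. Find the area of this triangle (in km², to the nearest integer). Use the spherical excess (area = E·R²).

6763032 km²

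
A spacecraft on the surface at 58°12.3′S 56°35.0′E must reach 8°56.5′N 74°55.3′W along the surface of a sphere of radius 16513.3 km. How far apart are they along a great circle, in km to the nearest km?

34150 km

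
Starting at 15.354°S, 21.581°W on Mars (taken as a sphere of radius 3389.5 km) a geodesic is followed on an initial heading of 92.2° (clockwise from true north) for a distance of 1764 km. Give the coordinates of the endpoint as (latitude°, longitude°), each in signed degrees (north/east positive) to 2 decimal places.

-14.37°, 9.28°

Angular distance δ = d/R = 1764/3389.5 = 0.52043 rad; initial bearing θ = 1.6092 rad.
sin φ₂ = sin φ₁ cos δ + cos φ₁ sin δ cos θ = (-0.2648)(0.8676) + (0.9643)(0.4973)(-0.0384) = -0.2481, so φ₂ = -14.37°.
Δλ = atan2(sin θ sin δ cos φ₁, cos δ − sin φ₁ sin φ₂) = atan2(0.4792, 0.8019) = 30.859°.
λ₂ = -21.581° + 30.859° = 9.28°.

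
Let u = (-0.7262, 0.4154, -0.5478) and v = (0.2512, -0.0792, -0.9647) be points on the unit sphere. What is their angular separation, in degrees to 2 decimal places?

71.75°

u·v = 0.3131; |u| = 1.0000, |v| = 1.0000.
cos θ = (u·v)/(|u||v|) = 0.3131, so θ = 71.75°.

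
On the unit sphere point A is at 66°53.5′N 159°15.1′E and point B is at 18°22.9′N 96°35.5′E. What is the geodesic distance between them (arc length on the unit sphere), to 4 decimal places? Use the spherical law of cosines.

With latitudes φ₁ = 66.892°, φ₂ = 18.382° and longitude difference Δλ = -62.660°:
cos c = sin φ₁ sin φ₂ + cos φ₁ cos φ₂ cos Δλ = (0.9198)(0.3153) + (0.3925)(0.9490)(0.4593) = 0.46110,
so c = arccos(0.46110) = 1.09157 rad.
On the unit sphere the arc length equals the central angle: 1.0916.

1.0916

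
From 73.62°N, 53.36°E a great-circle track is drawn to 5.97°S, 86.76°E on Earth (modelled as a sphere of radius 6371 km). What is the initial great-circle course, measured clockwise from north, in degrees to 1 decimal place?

146.5°

With φ₁ = 1.2849, φ₂ = -0.1042, Δλ = 0.5829 rad, the forward-azimuth formula gives
θ = atan2( sin Δλ cos φ₂ , cos φ₁ sin φ₂ − sin φ₁ cos φ₂ cos Δλ ) = atan2(0.5475, -0.8260) = 146.46°.
So the initial bearing is 146.5°.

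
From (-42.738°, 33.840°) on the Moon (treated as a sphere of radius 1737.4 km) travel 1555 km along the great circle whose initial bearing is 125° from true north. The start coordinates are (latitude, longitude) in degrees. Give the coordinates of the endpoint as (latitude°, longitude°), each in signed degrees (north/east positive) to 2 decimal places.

Angular distance δ = d/R = 1555/1737.4 = 0.89502 rad; initial bearing θ = 2.1817 rad.
sin φ₂ = sin φ₁ cos δ + cos φ₁ sin δ cos θ = (-0.6786)(0.6255) + (0.7345)(0.7802)(-0.5736) = -0.7532, so φ₂ = -48.87°.
Δλ = atan2(sin θ sin δ cos φ₁, cos δ − sin φ₁ sin φ₂) = atan2(0.4694, 0.1144) = 76.308°.
λ₂ = 33.840° + 76.308° = 110.15°.

-48.87°, 110.15°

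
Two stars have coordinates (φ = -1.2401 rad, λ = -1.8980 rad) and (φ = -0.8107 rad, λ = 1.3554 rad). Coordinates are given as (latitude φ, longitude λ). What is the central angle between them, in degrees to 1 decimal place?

62.4°

Let φ₁ = -1.2401 rad, φ₂ = -0.8107 rad, and Δλ = -3.0298 rad.
cos c = sin φ₁ sin φ₂ + cos φ₁ cos φ₂ cos Δλ = (-0.9458)(-0.7248) + (0.3247)(0.6890)(-0.9938) = 0.46318,
so c = arccos(0.46318) = 1.08922 rad.
So the angular separation is 62.4°.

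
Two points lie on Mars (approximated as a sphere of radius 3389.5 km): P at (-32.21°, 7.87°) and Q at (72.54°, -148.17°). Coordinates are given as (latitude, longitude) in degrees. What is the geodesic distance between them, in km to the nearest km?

8150 km

Let φ₁ = -0.5622 rad, φ₂ = 1.2661 rad, and Δλ = -2.7234 rad.
cos c = sin φ₁ sin φ₂ + cos φ₁ cos φ₂ cos Δλ = (-0.5330)(0.9539) + (0.8461)(0.3000)(-0.9138) = -0.74045,
so c = arccos(-0.74045) = 2.40454 rad.
Distance = R·c = 3389.5 × 2.4045 ≈ 8150 km.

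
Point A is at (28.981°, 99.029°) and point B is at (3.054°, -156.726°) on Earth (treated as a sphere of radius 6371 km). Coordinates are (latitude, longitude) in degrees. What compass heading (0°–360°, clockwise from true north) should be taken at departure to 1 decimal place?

Δλ = 104.245° = 1.8194 rad.
y = sin Δλ · cos φ₂ = (0.9693)(0.9986) = 0.9679
x = cos φ₁ sin φ₂ − sin φ₁ cos φ₂ cos Δλ = (0.8748)(0.0533) − (0.4845)(0.9986)(-0.2461) = 0.1657
θ = atan2(y, x) = 80.29°, so the bearing is 80.3°.

80.3°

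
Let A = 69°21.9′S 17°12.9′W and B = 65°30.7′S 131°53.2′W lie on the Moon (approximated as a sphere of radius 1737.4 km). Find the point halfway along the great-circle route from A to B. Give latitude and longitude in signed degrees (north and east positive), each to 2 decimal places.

The central angle between A and B is δ = 0.6589 rad.
With f = 0.5, the slerp weights are sin((1−f)δ)/sin δ = 0.5284 and sin(fδ)/sin δ = 0.5284.
Weighted sum of the unit vectors: (0.5284)·(0.3366,-0.1043,-0.9358) + (0.5284)·(-0.2768,-0.3086,-0.9100) = (0.0316, -0.2182, -0.9754).
Converting back: φ = atan2(z, √(x²+y²)) = -77.26°, λ = atan2(y, x) = -81.75°.

-77.26°, -81.75°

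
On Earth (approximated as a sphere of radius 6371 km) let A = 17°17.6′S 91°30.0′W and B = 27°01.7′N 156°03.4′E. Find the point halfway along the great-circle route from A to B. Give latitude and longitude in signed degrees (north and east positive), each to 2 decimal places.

8.70°, -144.75°

The central angle between A and B is δ = 2.0486 rad.
With f = 0.5, the slerp weights are sin((1−f)δ)/sin δ = 0.9621 and sin(fδ)/sin δ = 0.9621.
Weighted sum of the unit vectors: (0.9621)·(-0.0250,-0.9545,-0.2973) + (0.9621)·(-0.8141,0.3615,0.4544) = (-0.8073, -0.5705, 0.1512).
Converting back: φ = atan2(z, √(x²+y²)) = 8.70°, λ = atan2(y, x) = -144.75°.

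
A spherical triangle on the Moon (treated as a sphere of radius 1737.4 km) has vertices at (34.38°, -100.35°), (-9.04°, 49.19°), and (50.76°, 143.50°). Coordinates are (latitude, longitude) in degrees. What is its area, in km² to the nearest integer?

7116055 km²

Side lengths (central angles): a = 1.7402, b = 1.3620, c = 2.4837 rad; semiperimeter s = 2.7930.
By l'Huilier's theorem, tan(E/4) = √[tan(s/2) tan((s−a)/2) tan((s−b)/2) tan((s−c)/2)], giving spherical excess E = 2.3574 rad.
Area = E·R² = 2.3574 × (1737.4)² ≈ 7116055 km².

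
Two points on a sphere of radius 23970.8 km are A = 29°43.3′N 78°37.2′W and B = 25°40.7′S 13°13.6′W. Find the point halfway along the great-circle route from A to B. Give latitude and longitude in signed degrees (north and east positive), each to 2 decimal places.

2.40°, -45.24°

Central angle δ = 1.4595 rad. Interpolating on the sphere with fraction f = 0.5:
P = [sin((1−f)δ)·A + sin(fδ)·B] / sin δ = 0.6708·A + 0.6708·B in Cartesian coordinates,
giving P = (0.7035, -0.7095, 0.0419), i.e. latitude 2.40°, longitude -45.24°.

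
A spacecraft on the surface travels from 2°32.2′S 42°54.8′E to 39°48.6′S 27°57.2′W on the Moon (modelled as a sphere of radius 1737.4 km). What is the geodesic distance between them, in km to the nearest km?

Let φ₁ = -0.0443 rad, φ₂ = -0.6948 rad, and Δλ = -1.2369 rad.
cos c = sin φ₁ sin φ₂ + cos φ₁ cos φ₂ cos Δλ = (-0.0443)(-0.6402) + (0.9990)(0.7682)(0.3278) = 0.27987,
so c = arccos(0.27987) = 1.28714 rad.
Distance = R·c = 1737.4 × 1.2871 ≈ 2236 km.

2236 km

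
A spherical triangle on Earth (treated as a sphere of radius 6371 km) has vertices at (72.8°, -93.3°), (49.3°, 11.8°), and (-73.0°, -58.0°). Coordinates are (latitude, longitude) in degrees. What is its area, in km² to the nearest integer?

Side lengths (central angles): a = 2.2905, b = 2.5736, c = 0.8312 rad; semiperimeter s = 2.8476.
By l'Huilier's theorem, tan(E/4) = √[tan(s/2) tan((s−a)/2) tan((s−b)/2) tan((s−c)/2)], giving spherical excess E = 2.3055 rad.
Area = E·R² = 2.3055 × (6371)² ≈ 93579760 km².

93579760 km²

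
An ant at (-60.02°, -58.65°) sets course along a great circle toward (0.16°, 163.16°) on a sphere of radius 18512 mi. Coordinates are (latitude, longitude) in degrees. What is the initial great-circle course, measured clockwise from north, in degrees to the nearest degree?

With φ₁ = -1.0475, φ₂ = 0.0028, Δλ = -2.4119 rad, the forward-azimuth formula gives
θ = atan2( sin Δλ cos φ₂ , cos φ₁ sin φ₂ − sin φ₁ cos φ₂ cos Δλ ) = atan2(-0.6667, -0.6442) = -134.02°.
Adding 360° brings this into [0°, 360°): 226°.

226°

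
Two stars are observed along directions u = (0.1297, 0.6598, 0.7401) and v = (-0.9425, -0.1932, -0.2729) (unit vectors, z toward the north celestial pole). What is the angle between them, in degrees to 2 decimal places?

116.85°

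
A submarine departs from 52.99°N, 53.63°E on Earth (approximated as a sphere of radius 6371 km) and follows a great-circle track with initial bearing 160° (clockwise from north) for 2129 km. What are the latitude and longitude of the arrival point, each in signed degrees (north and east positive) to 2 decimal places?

34.67°, 61.47°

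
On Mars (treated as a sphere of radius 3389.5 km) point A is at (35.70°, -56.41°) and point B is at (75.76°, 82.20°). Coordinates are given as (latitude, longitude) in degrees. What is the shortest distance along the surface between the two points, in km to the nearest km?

With latitudes φ₁ = 35.700°, φ₂ = 75.760° and longitude difference Δλ = 138.610°:
cos c = sin φ₁ sin φ₂ + cos φ₁ cos φ₂ cos Δλ = (0.5835)(0.9693) + (0.8121)(0.2460)(-0.7502) = 0.41575,
so c = arccos(0.41575) = 1.14203 rad.
Distance = R·c = 3389.5 × 1.1420 ≈ 3871 km.

3871 km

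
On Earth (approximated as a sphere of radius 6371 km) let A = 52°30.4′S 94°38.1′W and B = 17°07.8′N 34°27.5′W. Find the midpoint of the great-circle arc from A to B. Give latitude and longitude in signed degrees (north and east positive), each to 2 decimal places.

-20.08°, -57.22°

The central angle between A and B is δ = 1.5152 rad.
With f = 0.5, the slerp weights are sin((1−f)δ)/sin δ = 0.6882 and sin(fδ)/sin δ = 0.6882.
Weighted sum of the unit vectors: (0.6882)·(-0.0492,-0.6067,-0.7934) + (0.6882)·(0.7880,-0.5407,0.2945) = (0.5085, -0.7897, -0.3434).
Converting back: φ = atan2(z, √(x²+y²)) = -20.08°, λ = atan2(y, x) = -57.22°.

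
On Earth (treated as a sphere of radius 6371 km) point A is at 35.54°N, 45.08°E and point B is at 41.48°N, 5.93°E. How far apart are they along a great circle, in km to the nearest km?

With latitudes φ₁ = 35.540°, φ₂ = 41.480° and longitude difference Δλ = -39.150°:
Haversine: a = sin²(Δφ/2) + cos φ₁ cos φ₂ sin²(Δλ/2) = 0.0027 + (0.8137)(0.7492)(0.1123) = 0.07112.
Central angle c = 2·arcsin(√a) = 0.53988 rad.
Distance = R·c = 6371 × 0.5399 ≈ 3440 km.

3440 km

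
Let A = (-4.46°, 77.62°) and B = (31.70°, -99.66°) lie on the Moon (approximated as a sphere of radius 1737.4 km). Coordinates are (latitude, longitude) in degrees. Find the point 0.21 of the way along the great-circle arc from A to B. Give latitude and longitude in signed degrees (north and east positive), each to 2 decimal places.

27.46°, 74.61°

Central angle δ = 2.6641 rad. Interpolating on the sphere with fraction f = 0.21:
P = [sin((1−f)δ)·A + sin(fδ)·B] / sin δ = 1.8732·A + 1.1548·B in Cartesian coordinates,
giving P = (0.2355, 0.8555, 0.4612), i.e. latitude 27.46°, longitude 74.61°.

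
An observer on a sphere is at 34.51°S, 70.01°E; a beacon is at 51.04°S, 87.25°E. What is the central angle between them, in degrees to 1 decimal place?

20.7°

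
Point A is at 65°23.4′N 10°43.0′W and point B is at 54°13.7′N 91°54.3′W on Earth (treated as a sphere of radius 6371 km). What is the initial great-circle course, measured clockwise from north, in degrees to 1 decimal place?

293.9°

Δλ = -81.188° = -1.4170 rad.
y = sin Δλ · cos φ₂ = (-0.9882)(0.5846) = -0.5777
x = cos φ₁ sin φ₂ − sin φ₁ cos φ₂ cos Δλ = (0.4164)(0.8114) − (0.9092)(0.5846)(0.1532) = 0.2565
θ = atan2(y, x) = -66.06°; adding 360° gives 293.9°.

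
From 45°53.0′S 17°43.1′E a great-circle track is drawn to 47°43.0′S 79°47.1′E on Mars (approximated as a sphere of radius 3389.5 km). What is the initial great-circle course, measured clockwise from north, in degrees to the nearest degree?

With φ₁ = -0.8008, φ₂ = -0.8328, Δλ = 1.0833 rad, the forward-azimuth formula gives
θ = atan2( sin Δλ cos φ₂ , cos φ₁ sin φ₂ − sin φ₁ cos φ₂ cos Δλ ) = atan2(0.5944, -0.2887) = 115.91°.
So the initial bearing is 116°.

116°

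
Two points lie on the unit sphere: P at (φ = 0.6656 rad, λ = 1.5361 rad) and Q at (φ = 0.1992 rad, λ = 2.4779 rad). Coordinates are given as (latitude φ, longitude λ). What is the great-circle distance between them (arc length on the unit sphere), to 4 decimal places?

Let φ₁ = 0.6656 rad, φ₂ = 0.1992 rad, and Δλ = 0.9418 rad.
cos c = sin φ₁ sin φ₂ + cos φ₁ cos φ₂ cos Δλ = (0.6175)(0.1979) + (0.7865)(0.9802)(0.5883) = 0.57580,
so c = arccos(0.57580) = 0.95721 rad.
On the unit sphere the arc length equals the central angle: 0.9572.

0.9572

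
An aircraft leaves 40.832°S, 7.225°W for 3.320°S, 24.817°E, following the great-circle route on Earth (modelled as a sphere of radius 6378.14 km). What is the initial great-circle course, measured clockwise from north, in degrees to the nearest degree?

46°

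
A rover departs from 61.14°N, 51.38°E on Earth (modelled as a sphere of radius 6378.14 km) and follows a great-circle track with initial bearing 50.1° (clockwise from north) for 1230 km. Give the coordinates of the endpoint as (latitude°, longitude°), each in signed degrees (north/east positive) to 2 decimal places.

66.77°, 73.26°

Angular distance δ = d/R = 1230/6378.14 = 0.19285 rad; initial bearing θ = 0.8744 rad.
sin φ₂ = sin φ₁ cos δ + cos φ₁ sin δ cos θ = (0.8758)(0.9815) + (0.4827)(0.1917)(0.6414) = 0.9189, so φ₂ = 66.77°.
Δλ = atan2(sin θ sin δ cos φ₁, cos δ − sin φ₁ sin φ₂) = atan2(0.0710, 0.1767) = 21.883°.
λ₂ = 51.380° + 21.883° = 73.26°.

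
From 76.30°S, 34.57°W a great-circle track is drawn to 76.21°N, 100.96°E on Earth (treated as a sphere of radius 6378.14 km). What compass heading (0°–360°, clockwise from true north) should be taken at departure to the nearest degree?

With φ₁ = -1.3317, φ₂ = 1.3301, Δλ = 2.3654 rad, the forward-azimuth formula gives
θ = atan2( sin Δλ cos φ₂ , cos φ₁ sin φ₂ − sin φ₁ cos φ₂ cos Δλ ) = atan2(0.1670, 0.0648) = 68.81°.
So the initial bearing is 69°.

69°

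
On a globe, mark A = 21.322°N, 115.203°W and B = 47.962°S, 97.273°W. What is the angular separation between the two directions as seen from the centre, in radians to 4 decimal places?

In radians: φ₁ = 0.3721, φ₂ = -0.8371, Δλ = 17.930° = 0.3129 rad.
cos c = sin φ₁ sin φ₂ + cos φ₁ cos φ₂ cos Δλ = (0.3636)(-0.7427) + (0.9316)(0.6696)(0.9514) = 0.32344,
so c = arccos(0.32344) = 1.24143 rad.
So the angular separation is 1.2414 rad.

1.2414 rad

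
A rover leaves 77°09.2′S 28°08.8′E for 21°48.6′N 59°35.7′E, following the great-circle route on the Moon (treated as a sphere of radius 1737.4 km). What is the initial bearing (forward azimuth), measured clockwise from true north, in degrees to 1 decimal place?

29.5°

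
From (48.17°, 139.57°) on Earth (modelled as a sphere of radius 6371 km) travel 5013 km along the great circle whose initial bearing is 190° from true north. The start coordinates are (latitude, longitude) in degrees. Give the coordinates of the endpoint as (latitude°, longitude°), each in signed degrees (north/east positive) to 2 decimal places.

3.50°, 132.49°

Angular distance δ = d/R = 5013/6371 = 0.78685 rad; initial bearing θ = 3.3161 rad.
sin φ₂ = sin φ₁ cos δ + cos φ₁ sin δ cos θ = (0.7451)(0.7061) + (0.6669)(0.7081)(-0.9848) = 0.0610, so φ₂ = 3.50°.
Δλ = atan2(sin θ sin δ cos φ₁, cos δ − sin φ₁ sin φ₂) = atan2(-0.0820, 0.6606) = -7.077°.
λ₂ = 139.570° − 7.077° = 132.49°.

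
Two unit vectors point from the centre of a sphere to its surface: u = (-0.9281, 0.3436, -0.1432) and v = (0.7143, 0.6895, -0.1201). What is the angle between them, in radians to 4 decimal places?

u·v = -0.4088; |u| = 1.0000, |v| = 1.0000.
cos θ = (u·v)/(|u||v|) = -0.4088, so θ = 1.9920 rad.

1.9920 rad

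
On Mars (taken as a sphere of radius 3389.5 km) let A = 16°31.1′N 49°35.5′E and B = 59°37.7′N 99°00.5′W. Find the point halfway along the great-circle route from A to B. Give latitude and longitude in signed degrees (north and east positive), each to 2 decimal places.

62.81°, 23.04°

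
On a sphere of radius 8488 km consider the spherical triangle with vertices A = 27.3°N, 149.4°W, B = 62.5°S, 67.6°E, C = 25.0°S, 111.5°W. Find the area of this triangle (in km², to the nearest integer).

98449004 km²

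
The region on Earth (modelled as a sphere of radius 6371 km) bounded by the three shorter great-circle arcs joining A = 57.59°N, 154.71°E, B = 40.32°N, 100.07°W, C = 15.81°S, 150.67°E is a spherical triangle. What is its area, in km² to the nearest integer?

Side lengths (central angles): a = 2.0023, b = 1.2824, c = 1.1163 rad; semiperimeter s = 2.2005.
By l'Huilier's theorem, tan(E/4) = √[tan(s/2) tan((s−a)/2) tan((s−b)/2) tan((s−c)/2)], giving spherical excess E = 0.9468 rad.
Area = E·R² = 0.9468 × (6371)² ≈ 38432207 km².

38432207 km²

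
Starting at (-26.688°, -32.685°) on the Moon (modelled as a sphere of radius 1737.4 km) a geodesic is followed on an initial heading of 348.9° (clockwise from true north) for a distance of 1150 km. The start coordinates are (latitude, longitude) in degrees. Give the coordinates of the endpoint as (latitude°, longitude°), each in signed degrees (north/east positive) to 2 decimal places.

Angular distance δ = d/R = 1150/1737.4 = 0.66191 rad; initial bearing θ = 6.0895 rad.
sin φ₂ = sin φ₁ cos δ + cos φ₁ sin δ cos θ = (-0.4491)(0.7888) + (0.8935)(0.6146)(0.9813) = 0.1846, so φ₂ = 10.64°.
Δλ = atan2(sin θ sin δ cos φ₁, cos δ − sin φ₁ sin φ₂) = atan2(-0.1057, 0.8717) = -6.915°.
λ₂ = -32.685° − 6.915° = -39.60°.

10.64°, -39.60°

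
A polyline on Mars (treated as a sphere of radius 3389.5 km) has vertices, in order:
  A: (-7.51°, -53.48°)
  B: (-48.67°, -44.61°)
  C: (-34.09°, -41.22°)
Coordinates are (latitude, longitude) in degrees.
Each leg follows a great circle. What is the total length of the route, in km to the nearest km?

Leg A→B: central angle 0.7302 rad, distance 2475.0 km.
Leg B→C: central angle 0.2582 rad, distance 875.3 km.
Total: 2475.0 + 875.3 ≈ 3350 km.

3350 km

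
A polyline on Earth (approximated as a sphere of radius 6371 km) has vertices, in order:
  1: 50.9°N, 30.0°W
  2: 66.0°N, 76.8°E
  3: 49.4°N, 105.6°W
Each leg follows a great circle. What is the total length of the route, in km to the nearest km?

12807 km

Leg 1→2: central angle 0.8830 rad, distance 5625.8 km.
Leg 2→3: central angle 1.1272 rad, distance 7181.6 km.
Total: 5625.8 + 7181.6 ≈ 12807 km.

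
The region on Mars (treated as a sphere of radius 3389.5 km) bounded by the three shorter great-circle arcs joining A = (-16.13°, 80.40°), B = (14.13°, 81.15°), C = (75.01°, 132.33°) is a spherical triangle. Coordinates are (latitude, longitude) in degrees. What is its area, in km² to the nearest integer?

Side lengths (central angles): a = 1.1668, b = 1.6862, c = 0.5283 rad; semiperimeter s = 1.6907.
By l'Huilier's theorem, tan(E/4) = √[tan(s/2) tan((s−a)/2) tan((s−b)/2) tan((s−c)/2)], giving spherical excess E = 0.0842 rad.
Area = E·R² = 0.0842 × (3389.5)² ≈ 967908 km².

967908 km²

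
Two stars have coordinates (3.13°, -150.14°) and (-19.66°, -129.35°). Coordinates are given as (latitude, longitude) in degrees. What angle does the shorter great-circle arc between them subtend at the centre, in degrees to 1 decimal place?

30.6°

In radians: φ₁ = 0.0546, φ₂ = -0.3431, Δλ = 20.790° = 0.3629 rad.
Haversine: a = sin²(Δφ/2) + cos φ₁ cos φ₂ sin²(Δλ/2) = 0.0390 + (0.9985)(0.9417)(0.0326) = 0.06965.
Central angle c = 2·arcsin(√a) = 0.53414 rad.
So the angular separation is 30.6°.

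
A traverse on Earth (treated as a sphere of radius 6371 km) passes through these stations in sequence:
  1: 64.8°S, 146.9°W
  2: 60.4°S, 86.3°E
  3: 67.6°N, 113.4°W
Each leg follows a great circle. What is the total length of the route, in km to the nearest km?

24183 km

Leg 1→2: central angle 0.8490 rad, distance 5408.7 km.
Leg 2→3: central angle 2.9469 rad, distance 18774.4 km.
Total: 5408.7 + 18774.4 ≈ 24183 km.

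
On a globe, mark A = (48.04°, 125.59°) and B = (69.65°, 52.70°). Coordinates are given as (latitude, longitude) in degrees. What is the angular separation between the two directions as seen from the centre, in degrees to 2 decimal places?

40.04°

Let φ₁ = 0.8385 rad, φ₂ = 1.2156 rad, and Δλ = -1.2722 rad.
cos c = sin φ₁ sin φ₂ + cos φ₁ cos φ₂ cos Δλ = (0.7436)(0.9376) + (0.6686)(0.3478)(0.2942) = 0.76561,
so c = arccos(0.76561) = 0.69881 rad.
So the angular separation is 40.04°.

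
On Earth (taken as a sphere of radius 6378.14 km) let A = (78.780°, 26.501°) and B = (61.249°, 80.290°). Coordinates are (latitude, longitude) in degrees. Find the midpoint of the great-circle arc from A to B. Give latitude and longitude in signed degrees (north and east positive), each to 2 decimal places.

Central angle δ = 0.4147 rad. Interpolating on the sphere with fraction f = 0.5:
P = [sin((1−f)δ)·A + sin(fδ)·B] / sin δ = 0.5109·A + 0.5109·B in Cartesian coordinates,
giving P = (0.1304, 0.2866, 0.9491), i.e. latitude 71.65°, longitude 65.53°.

71.65°, 65.53°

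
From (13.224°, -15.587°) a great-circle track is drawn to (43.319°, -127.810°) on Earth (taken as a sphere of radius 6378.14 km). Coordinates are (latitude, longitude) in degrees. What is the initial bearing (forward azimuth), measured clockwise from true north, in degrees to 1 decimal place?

317.3°

With φ₁ = 0.2308, φ₂ = 0.7561, Δλ = -1.9587 rad, the forward-azimuth formula gives
θ = atan2( sin Δλ cos φ₂ , cos φ₁ sin φ₂ − sin φ₁ cos φ₂ cos Δλ ) = atan2(-0.6735, 0.7308) = -42.66°.
Adding 360° brings this into [0°, 360°): 317.3°.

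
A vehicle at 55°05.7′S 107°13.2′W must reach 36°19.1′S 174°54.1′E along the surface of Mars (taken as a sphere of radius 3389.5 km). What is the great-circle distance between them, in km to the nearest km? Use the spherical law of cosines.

With latitudes φ₁ = -55.095°, φ₂ = -36.318° and longitude difference Δλ = -77.878°:
cos c = sin φ₁ sin φ₂ + cos φ₁ cos φ₂ cos Δλ = (-0.8201)(-0.5923) + (0.5722)(0.8057)(0.2100) = 0.58254,
so c = arccos(0.58254) = 0.94895 rad.
Distance = R·c = 3389.5 × 0.9489 ≈ 3216 km.

3216 km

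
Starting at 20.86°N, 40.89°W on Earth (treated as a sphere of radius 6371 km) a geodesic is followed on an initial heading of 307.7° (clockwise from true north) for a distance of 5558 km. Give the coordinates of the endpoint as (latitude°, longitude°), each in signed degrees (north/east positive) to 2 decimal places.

Angular distance δ = d/R = 5558/6371 = 0.87239 rad; initial bearing θ = 5.3704 rad.
sin φ₂ = sin φ₁ cos δ + cos φ₁ sin δ cos θ = (0.3561)(0.6430) + (0.9345)(0.7659)(0.6115) = 0.6666, so φ₂ = 41.81°.
Δλ = atan2(sin θ sin δ cos φ₁, cos δ − sin φ₁ sin φ₂) = atan2(-0.5663, 0.4056) = -54.385°.
λ₂ = -40.890° − 54.385° = -95.27°.

41.81°, -95.27°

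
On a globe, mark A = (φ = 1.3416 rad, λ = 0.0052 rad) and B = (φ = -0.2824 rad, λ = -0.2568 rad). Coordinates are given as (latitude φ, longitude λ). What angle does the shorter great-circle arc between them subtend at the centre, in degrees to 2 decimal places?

Let φ₁ = 1.3416 rad, φ₂ = -0.2824 rad, and Δλ = -0.2620 rad.
cos c = sin φ₁ sin φ₂ + cos φ₁ cos φ₂ cos Δλ = (0.9738)(-0.2787) + (0.2272)(0.9604)(0.9659) = -0.06062,
so c = arccos(-0.06062) = 1.63146 rad.
So the angular separation is 93.48°.

93.48°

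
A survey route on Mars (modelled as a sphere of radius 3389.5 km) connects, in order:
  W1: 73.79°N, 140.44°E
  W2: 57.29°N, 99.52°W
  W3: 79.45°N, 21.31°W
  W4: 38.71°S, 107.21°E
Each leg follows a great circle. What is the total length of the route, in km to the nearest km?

12406 km

Leg W1→W2: central angle 0.7489 rad, distance 2538.3 km.
Leg W2→W3: central angle 0.5597 rad, distance 1897.1 km.
Leg W3→W4: central angle 2.3515 rad, distance 7970.4 km.
Total: 2538.3 + 1897.1 + 7970.4 ≈ 12406 km.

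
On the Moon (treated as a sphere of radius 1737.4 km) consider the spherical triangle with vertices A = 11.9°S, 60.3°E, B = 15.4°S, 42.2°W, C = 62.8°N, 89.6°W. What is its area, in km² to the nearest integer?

7074095 km²

Side lengths (central angles): a = 1.5087, b = 2.1777, c = 1.7208 rad; semiperimeter s = 2.7036.
By l'Huilier's theorem, tan(E/4) = √[tan(s/2) tan((s−a)/2) tan((s−b)/2) tan((s−c)/2)], giving spherical excess E = 2.3435 rad.
Area = E·R² = 2.3435 × (1737.4)² ≈ 7074095 km².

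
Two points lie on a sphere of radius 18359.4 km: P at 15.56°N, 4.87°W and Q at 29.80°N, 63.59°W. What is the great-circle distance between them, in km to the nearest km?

Let φ₁ = 0.2716 rad, φ₂ = 0.5201 rad, and Δλ = -1.0249 rad.
cos c = sin φ₁ sin φ₂ + cos φ₁ cos φ₂ cos Δλ = (0.2682)(0.4970) + (0.9634)(0.8678)(0.5192) = 0.56736,
so c = arccos(0.56736) = 0.96750 rad.
Distance = R·c = 18359.4 × 0.9675 ≈ 17763 km.

17763 km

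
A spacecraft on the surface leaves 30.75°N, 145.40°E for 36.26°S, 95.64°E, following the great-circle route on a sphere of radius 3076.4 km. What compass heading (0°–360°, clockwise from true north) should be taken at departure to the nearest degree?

With φ₁ = 0.5367, φ₂ = -0.6329, Δλ = -0.8685 rad, the forward-azimuth formula gives
θ = atan2( sin Δλ cos φ₂ , cos φ₁ sin φ₂ − sin φ₁ cos φ₂ cos Δλ ) = atan2(-0.6155, -0.7746) = -141.53°.
Adding 360° brings this into [0°, 360°): 218°.

218°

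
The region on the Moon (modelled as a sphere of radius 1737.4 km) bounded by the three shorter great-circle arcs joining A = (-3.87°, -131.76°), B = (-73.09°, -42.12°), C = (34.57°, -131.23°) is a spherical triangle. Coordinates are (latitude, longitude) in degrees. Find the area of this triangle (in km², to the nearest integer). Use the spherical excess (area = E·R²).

860660 km²

Side lengths (central angles): a = 2.1402, b = 0.6710, c = 1.5043 rad; semiperimeter s = 2.1578.
By l'Huilier's theorem, tan(E/4) = √[tan(s/2) tan((s−a)/2) tan((s−b)/2) tan((s−c)/2)], giving spherical excess E = 0.2851 rad.
Area = E·R² = 0.2851 × (1737.4)² ≈ 860660 km².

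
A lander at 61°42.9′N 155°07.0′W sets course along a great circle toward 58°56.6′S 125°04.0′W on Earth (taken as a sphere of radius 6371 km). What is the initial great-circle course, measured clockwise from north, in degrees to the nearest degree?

162°

With φ₁ = 1.0771, φ₂ = -1.0288, Δλ = 0.5245 rad, the forward-azimuth formula gives
θ = atan2( sin Δλ cos φ₂ , cos φ₁ sin φ₂ − sin φ₁ cos φ₂ cos Δλ ) = atan2(0.2583, -0.7992) = 162.09°.
So the initial bearing is 162°.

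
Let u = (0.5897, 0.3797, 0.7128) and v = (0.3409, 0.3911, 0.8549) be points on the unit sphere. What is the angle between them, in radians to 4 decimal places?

0.2877 rad

u·v = 0.9589; |u| = 1.0000, |v| = 1.0000.
cos θ = (u·v)/(|u||v|) = 0.9589, so θ = 0.2877 rad.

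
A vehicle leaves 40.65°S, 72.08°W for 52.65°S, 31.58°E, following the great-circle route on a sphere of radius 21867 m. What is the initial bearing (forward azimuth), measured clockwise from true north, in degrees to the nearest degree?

140°

Δλ = 103.660° = 1.8092 rad.
y = sin Δλ · cos φ₂ = (0.9717)(0.6067) = 0.5895
x = cos φ₁ sin φ₂ − sin φ₁ cos φ₂ cos Δλ = (0.7587)(-0.7949) − (-0.6514)(0.6067)(-0.2362) = -0.6965
θ = atan2(y, x) = 139.75°, so the bearing is 140°.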